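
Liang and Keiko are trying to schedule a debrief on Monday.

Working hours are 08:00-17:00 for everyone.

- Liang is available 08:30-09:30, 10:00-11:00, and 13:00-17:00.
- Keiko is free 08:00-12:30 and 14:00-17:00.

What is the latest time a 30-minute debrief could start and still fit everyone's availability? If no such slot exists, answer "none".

Liang ∩ Keiko: 08:30–09:30, 10:00–11:00, 14:00–17:00.
Windows ≥ 30 min: 08:30–09:30, 10:00–11:00, 14:00–17:00.
Latest start in the last window 14:00–17:00 is 17:00 − 30 min = 16:30.

16:30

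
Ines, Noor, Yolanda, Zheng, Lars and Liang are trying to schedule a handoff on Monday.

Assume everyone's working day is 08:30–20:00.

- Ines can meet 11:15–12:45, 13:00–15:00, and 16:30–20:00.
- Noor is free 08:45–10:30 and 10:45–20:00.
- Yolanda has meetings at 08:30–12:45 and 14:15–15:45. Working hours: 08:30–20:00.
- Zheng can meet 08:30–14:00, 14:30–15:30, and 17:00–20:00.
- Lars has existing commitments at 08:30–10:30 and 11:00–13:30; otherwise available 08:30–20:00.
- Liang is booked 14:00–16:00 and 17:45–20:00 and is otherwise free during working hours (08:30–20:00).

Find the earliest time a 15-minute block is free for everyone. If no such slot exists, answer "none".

Yolanda free within 08:30–20:00: 12:45–14:15, 15:45–20:00.
Lars free within 08:30–20:00: 10:30–11:00, 13:30–20:00.
Liang free within 08:30–20:00: 08:30–14:00, 16:00–17:45.
Ines ∩ Noor: 11:15–12:45, 13:00–15:00, 16:30–20:00.
Ines ∩ Noor ∩ Yolanda: 13:00–14:15, 16:30–20:00.
Ines ∩ Noor ∩ Yolanda ∩ Zheng: 13:00–14:00, 17:00–20:00.
Ines ∩ Noor ∩ Yolanda ∩ Zheng ∩ Lars: 13:30–14:00, 17:00–20:00.
Ines ∩ Noor ∩ Yolanda ∩ Zheng ∩ Lars ∩ Liang: 13:30–14:00, 17:00–17:45.
Windows ≥ 15 min: 13:30–14:00, 17:00–17:45.
Earliest such window starts at 13:30.

13:30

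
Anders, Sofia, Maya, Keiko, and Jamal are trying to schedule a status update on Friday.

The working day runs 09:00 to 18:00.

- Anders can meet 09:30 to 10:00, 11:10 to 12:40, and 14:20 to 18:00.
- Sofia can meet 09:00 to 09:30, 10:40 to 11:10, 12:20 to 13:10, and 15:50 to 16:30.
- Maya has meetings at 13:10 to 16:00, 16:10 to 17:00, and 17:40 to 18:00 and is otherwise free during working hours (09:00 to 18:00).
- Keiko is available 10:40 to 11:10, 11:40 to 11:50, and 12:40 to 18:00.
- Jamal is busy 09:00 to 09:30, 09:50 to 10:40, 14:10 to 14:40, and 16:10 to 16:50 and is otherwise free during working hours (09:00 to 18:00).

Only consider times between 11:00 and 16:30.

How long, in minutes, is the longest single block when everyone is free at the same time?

10 minutes

Maya free within 09:00–18:00: 09:00–13:10, 16:00–16:10, 17:00–17:40.
Jamal free within 09:00–18:00: 09:30–09:50, 10:40–14:10, 14:40–16:10, 16:50–18:00.
Anders ∩ Sofia: 12:20–12:40, 15:50–16:30.
Anders ∩ Sofia ∩ Maya: 12:20–12:40, 16:00–16:10.
Anders ∩ Sofia ∩ Maya ∩ Keiko: 16:00–16:10.
Anders ∩ Sofia ∩ Maya ∩ Keiko ∩ Jamal: 16:00–16:10.
Restricted to 11:00–16:30: 16:00–16:10.
Single common window of 10 minutes.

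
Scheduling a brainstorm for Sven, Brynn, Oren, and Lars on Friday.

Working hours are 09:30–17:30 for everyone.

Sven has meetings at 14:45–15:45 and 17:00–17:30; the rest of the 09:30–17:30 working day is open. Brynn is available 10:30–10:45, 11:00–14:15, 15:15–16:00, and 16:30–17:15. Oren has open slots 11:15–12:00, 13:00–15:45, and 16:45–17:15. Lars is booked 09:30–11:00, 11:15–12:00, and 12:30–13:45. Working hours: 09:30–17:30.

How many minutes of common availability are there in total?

45 minutes

Sven free within 09:30–17:30: 09:30–14:45, 15:45–17:00.
Lars free within 09:30–17:30: 11:00–11:15, 12:00–12:30, 13:45–17:30.
Sven ∩ Brynn: 10:30–10:45, 11:00–14:15, 15:45–16:00, 16:30–17:00.
Sven ∩ Brynn ∩ Oren: 11:15–12:00, 13:00–14:15, 16:45–17:00.
Sven ∩ Brynn ∩ Oren ∩ Lars: 13:45–14:15, 16:45–17:00.
Total common minutes: 30 + 15 = 45.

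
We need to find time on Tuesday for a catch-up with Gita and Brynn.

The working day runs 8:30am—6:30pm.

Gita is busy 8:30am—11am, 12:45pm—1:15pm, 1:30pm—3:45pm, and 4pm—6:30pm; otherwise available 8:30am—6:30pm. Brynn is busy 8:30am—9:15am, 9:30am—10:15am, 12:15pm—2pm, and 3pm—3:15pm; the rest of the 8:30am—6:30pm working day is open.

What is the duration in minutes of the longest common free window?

75 minutes

Gita free within 08:30–18:30: 11:00–12:45, 13:15–13:30, 15:45–16:00.
Brynn free within 08:30–18:30: 09:15–09:30, 10:15–12:15, 14:00–15:00, 15:15–18:30.
Gita ∩ Brynn: 11:00–12:15, 15:45–16:00.
Common window lengths: 75, 15 min; longest is 75.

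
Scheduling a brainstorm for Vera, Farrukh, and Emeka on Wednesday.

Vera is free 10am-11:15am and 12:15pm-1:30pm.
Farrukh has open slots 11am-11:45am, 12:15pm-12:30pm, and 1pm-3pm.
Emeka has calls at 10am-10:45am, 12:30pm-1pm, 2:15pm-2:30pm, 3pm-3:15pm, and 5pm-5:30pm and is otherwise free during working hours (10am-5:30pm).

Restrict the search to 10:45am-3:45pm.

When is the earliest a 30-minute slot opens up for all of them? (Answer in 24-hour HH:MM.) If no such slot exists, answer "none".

13:00

Emeka free within 10:00–17:30: 10:45–12:30, 13:00–14:15, 14:30–15:00, 15:15–17:00.
Vera ∩ Farrukh: 11:00–11:15, 12:15–12:30, 13:00–13:30.
Vera ∩ Farrukh ∩ Emeka: 11:00–11:15, 12:15–12:30, 13:00–13:30.
Restricted to 10:45–15:45: 11:00–11:15, 12:15–12:30, 13:00–13:30.
Windows ≥ 30 min: 13:00–13:30.
Earliest such window starts at 13:00.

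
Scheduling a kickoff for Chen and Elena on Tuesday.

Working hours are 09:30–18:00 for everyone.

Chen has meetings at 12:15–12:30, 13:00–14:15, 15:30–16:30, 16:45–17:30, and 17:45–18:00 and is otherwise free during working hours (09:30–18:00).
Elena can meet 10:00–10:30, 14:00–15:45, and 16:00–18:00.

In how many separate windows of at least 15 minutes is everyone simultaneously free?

Chen free within 09:30–18:00: 09:30–12:15, 12:30–13:00, 14:15–15:30, 16:30–16:45, 17:30–17:45.
Chen ∩ Elena: 10:00–10:30, 14:15–15:30, 16:30–16:45, 17:30–17:45.
Windows ≥ 15 min: 10:00–10:30, 14:15–15:30, 16:30–16:45, 17:30–17:45.
That's 4 windows.

4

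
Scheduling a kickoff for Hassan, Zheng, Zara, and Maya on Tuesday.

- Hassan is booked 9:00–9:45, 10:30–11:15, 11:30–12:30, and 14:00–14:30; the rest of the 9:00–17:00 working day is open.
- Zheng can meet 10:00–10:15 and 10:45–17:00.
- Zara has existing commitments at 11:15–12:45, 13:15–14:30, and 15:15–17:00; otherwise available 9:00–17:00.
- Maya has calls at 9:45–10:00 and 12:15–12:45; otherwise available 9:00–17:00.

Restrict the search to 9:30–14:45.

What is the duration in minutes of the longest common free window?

Hassan free within 09:00–17:00: 09:45–10:30, 11:15–11:30, 12:30–14:00, 14:30–17:00.
Zara free within 09:00–17:00: 09:00–11:15, 12:45–13:15, 14:30–15:15.
Maya free within 09:00–17:00: 09:00–09:45, 10:00–12:15, 12:45–17:00.
Hassan ∩ Zheng: 10:00–10:15, 11:15–11:30, 12:30–14:00, 14:30–17:00.
Hassan ∩ Zheng ∩ Zara: 10:00–10:15, 12:45–13:15, 14:30–15:15.
Hassan ∩ Zheng ∩ Zara ∩ Maya: 10:00–10:15, 12:45–13:15, 14:30–15:15.
Restricted to 09:30–14:45: 10:00–10:15, 12:45–13:15, 14:30–14:45.
Common window lengths: 15, 30, 15 min; longest is 30.

30 minutes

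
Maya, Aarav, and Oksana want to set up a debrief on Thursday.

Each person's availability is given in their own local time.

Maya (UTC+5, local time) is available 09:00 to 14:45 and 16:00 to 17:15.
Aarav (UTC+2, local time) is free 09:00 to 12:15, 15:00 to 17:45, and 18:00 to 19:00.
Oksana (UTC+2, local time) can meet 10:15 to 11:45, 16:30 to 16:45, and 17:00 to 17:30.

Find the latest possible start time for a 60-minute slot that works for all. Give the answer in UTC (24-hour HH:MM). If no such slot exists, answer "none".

08:45

Maya → UTC: 04:00–09:45, 11:00–12:15.
Aarav → UTC: 07:00–10:15, 13:00–15:45, 16:00–17:00.
Oksana → UTC: 08:15–09:45, 14:30–14:45, 15:00–15:30.
Maya ∩ Aarav: 07:00–09:45.
Maya ∩ Aarav ∩ Oksana: 08:15–09:45.
Windows ≥ 60 min: 08:15–09:45.
Latest start in the last window 08:15–09:45 is 09:45 − 60 min = 08:45.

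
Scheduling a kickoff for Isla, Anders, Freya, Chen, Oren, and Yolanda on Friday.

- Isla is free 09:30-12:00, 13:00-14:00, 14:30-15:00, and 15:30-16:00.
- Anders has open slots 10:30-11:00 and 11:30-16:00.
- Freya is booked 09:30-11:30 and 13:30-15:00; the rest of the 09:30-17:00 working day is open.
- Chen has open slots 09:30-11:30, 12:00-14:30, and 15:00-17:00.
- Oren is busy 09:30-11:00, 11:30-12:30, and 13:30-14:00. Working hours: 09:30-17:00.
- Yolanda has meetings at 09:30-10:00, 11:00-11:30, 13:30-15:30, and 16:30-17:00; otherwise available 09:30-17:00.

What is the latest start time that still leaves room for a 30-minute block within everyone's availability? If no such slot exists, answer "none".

15:30

Freya free within 09:30–17:00: 11:30–13:30, 15:00–17:00.
Oren free within 09:30–17:00: 11:00–11:30, 12:30–13:30, 14:00–17:00.
Yolanda free within 09:30–17:00: 10:00–11:00, 11:30–13:30, 15:30–16:30.
Isla ∩ Anders: 10:30–11:00, 11:30–12:00, 13:00–14:00, 14:30–15:00, 15:30–16:00.
Isla ∩ Anders ∩ Freya: 11:30–12:00, 13:00–13:30, 15:30–16:00.
Isla ∩ Anders ∩ Freya ∩ Chen: 13:00–13:30, 15:30–16:00.
Isla ∩ Anders ∩ Freya ∩ Chen ∩ Oren: 13:00–13:30, 15:30–16:00.
Isla ∩ Anders ∩ Freya ∩ Chen ∩ Oren ∩ Yolanda: 13:00–13:30, 15:30–16:00.
Windows ≥ 30 min: 13:00–13:30, 15:30–16:00.
Latest start in the last window 15:30–16:00 is 16:00 − 30 min = 15:30.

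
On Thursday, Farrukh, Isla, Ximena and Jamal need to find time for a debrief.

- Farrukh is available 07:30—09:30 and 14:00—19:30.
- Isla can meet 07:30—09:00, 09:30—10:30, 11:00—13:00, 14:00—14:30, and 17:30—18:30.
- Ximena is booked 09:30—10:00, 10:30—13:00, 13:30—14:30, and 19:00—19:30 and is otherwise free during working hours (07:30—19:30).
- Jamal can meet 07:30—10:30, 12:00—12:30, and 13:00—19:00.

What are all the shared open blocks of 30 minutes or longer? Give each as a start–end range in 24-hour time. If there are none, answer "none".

07:30–09:00, 17:30–18:30

Ximena free within 07:30–19:30: 07:30–09:30, 10:00–10:30, 13:00–13:30, 14:30–19:00.
Farrukh ∩ Isla: 07:30–09:00, 14:00–14:30, 17:30–18:30.
Farrukh ∩ Isla ∩ Ximena: 07:30–09:00, 17:30–18:30.
Farrukh ∩ Isla ∩ Ximena ∩ Jamal: 07:30–09:00, 17:30–18:30.
Windows ≥ 30 min: 07:30–09:00, 17:30–18:30.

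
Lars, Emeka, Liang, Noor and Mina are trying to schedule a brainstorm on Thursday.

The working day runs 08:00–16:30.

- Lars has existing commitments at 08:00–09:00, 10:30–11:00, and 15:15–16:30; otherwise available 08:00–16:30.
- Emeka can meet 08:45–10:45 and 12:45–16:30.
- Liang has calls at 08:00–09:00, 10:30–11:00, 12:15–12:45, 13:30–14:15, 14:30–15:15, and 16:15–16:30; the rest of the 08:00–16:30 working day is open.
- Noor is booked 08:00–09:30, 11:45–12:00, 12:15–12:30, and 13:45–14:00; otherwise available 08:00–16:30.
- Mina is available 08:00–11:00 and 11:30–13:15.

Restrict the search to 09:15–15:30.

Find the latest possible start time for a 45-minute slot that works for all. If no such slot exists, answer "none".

09:45

Lars free within 08:00–16:30: 09:00–10:30, 11:00–15:15.
Liang free within 08:00–16:30: 09:00–10:30, 11:00–12:15, 12:45–13:30, 14:15–14:30, 15:15–16:15.
Noor free within 08:00–16:30: 09:30–11:45, 12:00–12:15, 12:30–13:45, 14:00–16:30.
Lars ∩ Emeka: 09:00–10:30, 12:45–15:15.
Lars ∩ Emeka ∩ Liang: 09:00–10:30, 12:45–13:30, 14:15–14:30.
Lars ∩ Emeka ∩ Liang ∩ Noor: 09:30–10:30, 12:45–13:30, 14:15–14:30.
Lars ∩ Emeka ∩ Liang ∩ Noor ∩ Mina: 09:30–10:30, 12:45–13:15.
Restricted to 09:15–15:30: 09:30–10:30, 12:45–13:15.
Windows ≥ 45 min: 09:30–10:30.
Latest start in the last window 09:30–10:30 is 10:30 − 45 min = 09:45.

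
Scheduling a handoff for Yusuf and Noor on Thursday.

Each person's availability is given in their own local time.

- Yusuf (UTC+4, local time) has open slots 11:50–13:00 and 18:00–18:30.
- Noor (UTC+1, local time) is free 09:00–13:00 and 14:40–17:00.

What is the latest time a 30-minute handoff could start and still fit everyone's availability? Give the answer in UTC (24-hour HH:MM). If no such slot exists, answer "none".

Yusuf → UTC: 07:50–09:00, 14:00–14:30.
Noor → UTC: 08:00–12:00, 13:40–16:00.
Yusuf ∩ Noor: 08:00–09:00, 14:00–14:30.
Windows ≥ 30 min: 08:00–09:00, 14:00–14:30.
Latest start in the last window 14:00–14:30 is 14:30 − 30 min = 14:00.

14:00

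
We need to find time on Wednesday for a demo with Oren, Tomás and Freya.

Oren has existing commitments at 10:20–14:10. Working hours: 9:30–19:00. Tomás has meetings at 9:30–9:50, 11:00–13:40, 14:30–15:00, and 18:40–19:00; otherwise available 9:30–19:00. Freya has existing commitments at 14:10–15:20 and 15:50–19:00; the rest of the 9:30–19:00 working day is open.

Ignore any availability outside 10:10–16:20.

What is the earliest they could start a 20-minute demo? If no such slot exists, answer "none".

Oren free within 09:30–19:00: 09:30–10:20, 14:10–19:00.
Tomás free within 09:30–19:00: 09:50–11:00, 13:40–14:30, 15:00–18:40.
Freya free within 09:30–19:00: 09:30–14:10, 15:20–15:50.
Oren ∩ Tomás: 09:50–10:20, 14:10–14:30, 15:00–18:40.
Oren ∩ Tomás ∩ Freya: 09:50–10:20, 15:20–15:50.
Restricted to 10:10–16:20: 10:10–10:20, 15:20–15:50.
Windows ≥ 20 min: 15:20–15:50.
Earliest such window starts at 15:20.

15:20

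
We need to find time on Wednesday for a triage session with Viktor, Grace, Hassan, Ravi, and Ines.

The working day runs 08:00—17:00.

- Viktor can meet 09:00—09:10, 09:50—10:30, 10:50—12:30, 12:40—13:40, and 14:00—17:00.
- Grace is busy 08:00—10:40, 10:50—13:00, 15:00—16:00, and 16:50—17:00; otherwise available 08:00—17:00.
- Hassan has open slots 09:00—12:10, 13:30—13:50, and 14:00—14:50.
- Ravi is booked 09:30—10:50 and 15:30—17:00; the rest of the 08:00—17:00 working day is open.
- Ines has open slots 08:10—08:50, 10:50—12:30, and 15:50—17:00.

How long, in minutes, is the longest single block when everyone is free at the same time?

Grace free within 08:00–17:00: 10:40–10:50, 13:00–15:00, 16:00–16:50.
Ravi free within 08:00–17:00: 08:00–09:30, 10:50–15:30.
Viktor ∩ Grace: 13:00–13:40, 14:00–15:00, 16:00–16:50.
Viktor ∩ Grace ∩ Hassan: 13:30–13:40, 14:00–14:50.
Viktor ∩ Grace ∩ Hassan ∩ Ravi: 13:30–13:40, 14:00–14:50.
Viktor ∩ Grace ∩ Hassan ∩ Ravi ∩ Ines: (none).
No common window.

0 minutes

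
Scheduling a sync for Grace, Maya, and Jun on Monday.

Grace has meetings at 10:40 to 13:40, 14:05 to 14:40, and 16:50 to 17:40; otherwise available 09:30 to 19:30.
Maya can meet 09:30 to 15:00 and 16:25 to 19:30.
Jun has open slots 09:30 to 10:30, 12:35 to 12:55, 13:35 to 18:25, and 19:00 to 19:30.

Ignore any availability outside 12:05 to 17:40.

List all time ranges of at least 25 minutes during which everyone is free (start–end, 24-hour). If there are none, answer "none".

Grace free within 09:30–19:30: 09:30–10:40, 13:40–14:05, 14:40–16:50, 17:40–19:30.
Grace ∩ Maya: 09:30–10:40, 13:40–14:05, 14:40–15:00, 16:25–16:50, 17:40–19:30.
Grace ∩ Maya ∩ Jun: 09:30–10:30, 13:40–14:05, 14:40–15:00, 16:25–16:50, 17:40–18:25, 19:00–19:30.
Restricted to 12:05–17:40: 13:40–14:05, 14:40–15:00, 16:25–16:50.
Windows ≥ 25 min: 13:40–14:05, 16:25–16:50.

13:40–14:05, 16:25–16:50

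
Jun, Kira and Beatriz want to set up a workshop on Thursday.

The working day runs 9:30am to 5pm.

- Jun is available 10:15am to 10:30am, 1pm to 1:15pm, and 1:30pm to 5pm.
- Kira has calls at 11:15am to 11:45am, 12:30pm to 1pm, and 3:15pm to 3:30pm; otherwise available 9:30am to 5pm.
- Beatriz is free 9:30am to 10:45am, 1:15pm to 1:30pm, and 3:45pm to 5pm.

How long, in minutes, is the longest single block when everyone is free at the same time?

75 minutes

Kira free within 09:30–17:00: 09:30–11:15, 11:45–12:30, 13:00–15:15, 15:30–17:00.
Jun ∩ Kira: 10:15–10:30, 13:00–13:15, 13:30–15:15, 15:30–17:00.
Jun ∩ Kira ∩ Beatriz: 10:15–10:30, 15:45–17:00.
Common window lengths: 15, 75 min; longest is 75.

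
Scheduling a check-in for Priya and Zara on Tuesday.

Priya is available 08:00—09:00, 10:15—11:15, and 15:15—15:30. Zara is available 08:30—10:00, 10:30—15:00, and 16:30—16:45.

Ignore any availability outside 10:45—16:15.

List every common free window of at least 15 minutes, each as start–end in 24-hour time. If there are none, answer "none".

10:45–11:15

Priya ∩ Zara: 08:30–09:00, 10:30–11:15.
Restricted to 10:45–16:15: 10:45–11:15.
Windows ≥ 15 min: 10:45–11:15.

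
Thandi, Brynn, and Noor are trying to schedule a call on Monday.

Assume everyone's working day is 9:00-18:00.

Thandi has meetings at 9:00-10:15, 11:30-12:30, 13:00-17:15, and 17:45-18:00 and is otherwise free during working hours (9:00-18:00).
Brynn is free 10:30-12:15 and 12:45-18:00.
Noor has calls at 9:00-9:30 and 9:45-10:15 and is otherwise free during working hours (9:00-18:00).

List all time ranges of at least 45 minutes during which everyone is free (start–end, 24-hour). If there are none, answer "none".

Thandi free within 09:00–18:00: 10:15–11:30, 12:30–13:00, 17:15–17:45.
Noor free within 09:00–18:00: 09:30–09:45, 10:15–18:00.
Thandi ∩ Brynn: 10:30–11:30, 12:45–13:00, 17:15–17:45.
Thandi ∩ Brynn ∩ Noor: 10:30–11:30, 12:45–13:00, 17:15–17:45.
Windows ≥ 45 min: 10:30–11:30.

10:30–11:30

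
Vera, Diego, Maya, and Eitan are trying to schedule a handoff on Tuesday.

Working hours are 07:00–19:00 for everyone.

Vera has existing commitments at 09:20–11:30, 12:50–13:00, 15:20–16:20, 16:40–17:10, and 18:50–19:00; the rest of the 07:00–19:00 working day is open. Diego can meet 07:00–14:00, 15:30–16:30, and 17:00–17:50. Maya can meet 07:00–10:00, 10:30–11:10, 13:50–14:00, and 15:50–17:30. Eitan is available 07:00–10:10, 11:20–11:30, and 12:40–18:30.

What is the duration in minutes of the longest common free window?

140 minutes

Vera free within 07:00–19:00: 07:00–09:20, 11:30–12:50, 13:00–15:20, 16:20–16:40, 17:10–18:50.
Vera ∩ Diego: 07:00–09:20, 11:30–12:50, 13:00–14:00, 16:20–16:30, 17:10–17:50.
Vera ∩ Diego ∩ Maya: 07:00–09:20, 13:50–14:00, 16:20–16:30, 17:10–17:30.
Vera ∩ Diego ∩ Maya ∩ Eitan: 07:00–09:20, 13:50–14:00, 16:20–16:30, 17:10–17:30.
Common window lengths: 140, 10, 10, 20 min; longest is 140.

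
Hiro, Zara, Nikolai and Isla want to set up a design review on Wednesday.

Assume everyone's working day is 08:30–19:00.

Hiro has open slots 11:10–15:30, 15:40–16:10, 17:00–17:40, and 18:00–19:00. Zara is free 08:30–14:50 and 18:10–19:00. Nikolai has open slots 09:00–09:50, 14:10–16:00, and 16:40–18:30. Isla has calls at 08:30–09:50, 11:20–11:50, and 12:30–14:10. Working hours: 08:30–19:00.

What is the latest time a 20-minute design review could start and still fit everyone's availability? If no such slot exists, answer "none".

Isla free within 08:30–19:00: 09:50–11:20, 11:50–12:30, 14:10–19:00.
Hiro ∩ Zara: 11:10–14:50, 18:10–19:00.
Hiro ∩ Zara ∩ Nikolai: 14:10–14:50, 18:10–18:30.
Hiro ∩ Zara ∩ Nikolai ∩ Isla: 14:10–14:50, 18:10–18:30.
Windows ≥ 20 min: 14:10–14:50, 18:10–18:30.
Latest start in the last window 18:10–18:30 is 18:30 − 20 min = 18:10.

18:10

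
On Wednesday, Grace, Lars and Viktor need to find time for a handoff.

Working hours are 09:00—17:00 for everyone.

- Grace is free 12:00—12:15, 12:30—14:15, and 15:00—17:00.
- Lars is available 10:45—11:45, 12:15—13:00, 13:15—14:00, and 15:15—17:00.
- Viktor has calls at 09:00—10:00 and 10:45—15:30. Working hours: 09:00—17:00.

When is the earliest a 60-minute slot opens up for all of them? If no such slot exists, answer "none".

15:30

Viktor free within 09:00–17:00: 10:00–10:45, 15:30–17:00.
Grace ∩ Lars: 12:30–13:00, 13:15–14:00, 15:15–17:00.
Grace ∩ Lars ∩ Viktor: 15:30–17:00.
Windows ≥ 60 min: 15:30–17:00.
Earliest such window starts at 15:30.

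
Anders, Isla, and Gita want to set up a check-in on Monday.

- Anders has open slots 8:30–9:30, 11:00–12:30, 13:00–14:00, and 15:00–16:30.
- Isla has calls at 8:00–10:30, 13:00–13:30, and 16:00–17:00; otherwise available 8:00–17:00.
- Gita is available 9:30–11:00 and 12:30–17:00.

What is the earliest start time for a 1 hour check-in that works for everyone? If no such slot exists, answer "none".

Isla free within 08:00–17:00: 10:30–13:00, 13:30–16:00.
Anders ∩ Isla: 11:00–12:30, 13:30–14:00, 15:00–16:00.
Anders ∩ Isla ∩ Gita: 13:30–14:00, 15:00–16:00.
Windows ≥ 60 min: 15:00–16:00.
Earliest such window starts at 15:00.

15:00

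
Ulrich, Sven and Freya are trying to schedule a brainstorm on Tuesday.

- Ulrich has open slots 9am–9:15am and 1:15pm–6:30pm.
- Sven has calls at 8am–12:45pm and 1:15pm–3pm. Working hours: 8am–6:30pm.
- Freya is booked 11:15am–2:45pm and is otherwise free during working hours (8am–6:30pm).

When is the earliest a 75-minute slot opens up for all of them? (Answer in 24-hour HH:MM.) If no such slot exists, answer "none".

15:00

Sven free within 08:00–18:30: 12:45–13:15, 15:00–18:30.
Freya free within 08:00–18:30: 08:00–11:15, 14:45–18:30.
Ulrich ∩ Sven: 15:00–18:30.
Ulrich ∩ Sven ∩ Freya: 15:00–18:30.
Windows ≥ 75 min: 15:00–18:30.
Earliest such window starts at 15:00.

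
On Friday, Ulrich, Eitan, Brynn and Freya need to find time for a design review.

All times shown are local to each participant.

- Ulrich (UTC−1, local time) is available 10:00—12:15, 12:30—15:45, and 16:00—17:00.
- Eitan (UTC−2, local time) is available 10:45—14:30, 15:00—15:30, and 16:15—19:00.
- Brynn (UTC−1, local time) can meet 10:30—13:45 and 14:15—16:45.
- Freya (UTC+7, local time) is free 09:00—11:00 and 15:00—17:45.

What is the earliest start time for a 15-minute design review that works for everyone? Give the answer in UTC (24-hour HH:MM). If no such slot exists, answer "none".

none

Ulrich → UTC: 11:00–13:15, 13:30–16:45, 17:00–18:00.
Eitan → UTC: 12:45–16:30, 17:00–17:30, 18:15–21:00.
Brynn → UTC: 11:30–14:45, 15:15–17:45.
Freya → UTC: 02:00–04:00, 08:00–10:45.
Ulrich ∩ Eitan: 12:45–13:15, 13:30–16:30, 17:00–17:30.
Ulrich ∩ Eitan ∩ Brynn: 12:45–13:15, 13:30–14:45, 15:15–16:30, 17:00–17:30.
Ulrich ∩ Eitan ∩ Brynn ∩ Freya: (none).
Windows ≥ 15 min: (none).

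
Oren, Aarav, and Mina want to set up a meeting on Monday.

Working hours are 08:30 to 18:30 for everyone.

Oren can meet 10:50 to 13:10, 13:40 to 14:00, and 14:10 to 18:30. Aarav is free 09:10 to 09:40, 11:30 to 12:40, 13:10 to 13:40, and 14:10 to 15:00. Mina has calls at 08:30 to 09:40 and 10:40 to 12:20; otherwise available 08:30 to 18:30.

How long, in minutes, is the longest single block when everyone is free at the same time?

50 minutes

Mina free within 08:30–18:30: 09:40–10:40, 12:20–18:30.
Oren ∩ Aarav: 11:30–12:40, 14:10–15:00.
Oren ∩ Aarav ∩ Mina: 12:20–12:40, 14:10–15:00.
Common window lengths: 20, 50 min; longest is 50.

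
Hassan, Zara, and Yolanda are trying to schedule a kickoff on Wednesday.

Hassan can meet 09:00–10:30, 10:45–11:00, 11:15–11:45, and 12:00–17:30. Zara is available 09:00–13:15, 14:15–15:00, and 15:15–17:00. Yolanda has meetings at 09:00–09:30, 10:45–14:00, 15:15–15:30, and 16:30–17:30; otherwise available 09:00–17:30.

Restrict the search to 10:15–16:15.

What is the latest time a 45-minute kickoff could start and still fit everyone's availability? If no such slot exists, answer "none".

15:30

Yolanda free within 09:00–17:30: 09:30–10:45, 14:00–15:15, 15:30–16:30.
Hassan ∩ Zara: 09:00–10:30, 10:45–11:00, 11:15–11:45, 12:00–13:15, 14:15–15:00, 15:15–17:00.
Hassan ∩ Zara ∩ Yolanda: 09:30–10:30, 14:15–15:00, 15:30–16:30.
Restricted to 10:15–16:15: 10:15–10:30, 14:15–15:00, 15:30–16:15.
Windows ≥ 45 min: 14:15–15:00, 15:30–16:15.
Latest start in the last window 15:30–16:15 is 16:15 − 45 min = 15:30.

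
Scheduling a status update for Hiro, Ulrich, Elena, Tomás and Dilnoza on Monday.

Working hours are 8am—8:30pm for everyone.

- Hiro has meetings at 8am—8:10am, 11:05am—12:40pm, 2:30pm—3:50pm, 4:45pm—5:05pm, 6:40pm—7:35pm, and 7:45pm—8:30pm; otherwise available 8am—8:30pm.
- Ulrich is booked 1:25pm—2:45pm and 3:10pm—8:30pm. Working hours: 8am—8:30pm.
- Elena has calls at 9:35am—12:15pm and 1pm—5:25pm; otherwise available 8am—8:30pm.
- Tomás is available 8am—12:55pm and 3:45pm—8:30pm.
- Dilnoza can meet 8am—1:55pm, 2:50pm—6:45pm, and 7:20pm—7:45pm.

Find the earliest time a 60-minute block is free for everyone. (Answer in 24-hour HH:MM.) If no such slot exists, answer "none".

08:10

Hiro free within 08:00–20:30: 08:10–11:05, 12:40–14:30, 15:50–16:45, 17:05–18:40, 19:35–19:45.
Ulrich free within 08:00–20:30: 08:00–13:25, 14:45–15:10.
Elena free within 08:00–20:30: 08:00–09:35, 12:15–13:00, 17:25–20:30.
Hiro ∩ Ulrich: 08:10–11:05, 12:40–13:25.
Hiro ∩ Ulrich ∩ Elena: 08:10–09:35, 12:40–13:00.
Hiro ∩ Ulrich ∩ Elena ∩ Tomás: 08:10–09:35, 12:40–12:55.
Hiro ∩ Ulrich ∩ Elena ∩ Tomás ∩ Dilnoza: 08:10–09:35, 12:40–12:55.
Windows ≥ 60 min: 08:10–09:35.
Earliest such window starts at 08:10.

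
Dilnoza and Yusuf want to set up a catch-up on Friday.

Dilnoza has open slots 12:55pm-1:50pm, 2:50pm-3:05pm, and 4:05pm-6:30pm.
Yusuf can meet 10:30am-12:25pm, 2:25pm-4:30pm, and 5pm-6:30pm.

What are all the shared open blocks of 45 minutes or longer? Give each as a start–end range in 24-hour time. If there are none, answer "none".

Dilnoza ∩ Yusuf: 14:50–15:05, 16:05–16:30, 17:00–18:30.
Windows ≥ 45 min: 17:00–18:30.

17:00–18:30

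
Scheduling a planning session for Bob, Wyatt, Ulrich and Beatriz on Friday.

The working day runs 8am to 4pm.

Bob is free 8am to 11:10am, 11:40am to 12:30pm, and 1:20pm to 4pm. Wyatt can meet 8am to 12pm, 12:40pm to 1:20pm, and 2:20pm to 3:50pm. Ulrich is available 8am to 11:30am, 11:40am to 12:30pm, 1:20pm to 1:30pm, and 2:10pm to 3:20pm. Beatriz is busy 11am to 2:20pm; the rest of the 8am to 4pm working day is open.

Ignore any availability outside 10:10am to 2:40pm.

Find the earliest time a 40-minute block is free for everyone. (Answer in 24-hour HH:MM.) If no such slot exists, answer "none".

Beatriz free within 08:00–16:00: 08:00–11:00, 14:20–16:00.
Bob ∩ Wyatt: 08:00–11:10, 11:40–12:00, 14:20–15:50.
Bob ∩ Wyatt ∩ Ulrich: 08:00–11:10, 11:40–12:00, 14:20–15:20.
Bob ∩ Wyatt ∩ Ulrich ∩ Beatriz: 08:00–11:00, 14:20–15:20.
Restricted to 10:10–14:40: 10:10–11:00, 14:20–14:40.
Windows ≥ 40 min: 10:10–11:00.
Earliest such window starts at 10:10.

10:10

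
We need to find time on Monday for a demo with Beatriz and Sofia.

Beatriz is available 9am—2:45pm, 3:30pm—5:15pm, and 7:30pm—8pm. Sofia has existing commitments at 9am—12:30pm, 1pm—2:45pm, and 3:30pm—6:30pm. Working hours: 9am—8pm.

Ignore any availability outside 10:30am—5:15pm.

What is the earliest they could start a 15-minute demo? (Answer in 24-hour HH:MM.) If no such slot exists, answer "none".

12:30

Sofia free within 09:00–20:00: 12:30–13:00, 14:45–15:30, 18:30–20:00.
Beatriz ∩ Sofia: 12:30–13:00, 19:30–20:00.
Restricted to 10:30–17:15: 12:30–13:00.
Windows ≥ 15 min: 12:30–13:00.
Earliest such window starts at 12:30.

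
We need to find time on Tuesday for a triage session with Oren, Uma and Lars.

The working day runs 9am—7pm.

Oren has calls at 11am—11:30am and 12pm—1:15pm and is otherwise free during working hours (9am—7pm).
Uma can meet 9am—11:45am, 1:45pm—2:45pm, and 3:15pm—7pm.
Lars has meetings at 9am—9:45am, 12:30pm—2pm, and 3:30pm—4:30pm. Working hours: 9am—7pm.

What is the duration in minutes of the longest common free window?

Oren free within 09:00–19:00: 09:00–11:00, 11:30–12:00, 13:15–19:00.
Lars free within 09:00–19:00: 09:45–12:30, 14:00–15:30, 16:30–19:00.
Oren ∩ Uma: 09:00–11:00, 11:30–11:45, 13:45–14:45, 15:15–19:00.
Oren ∩ Uma ∩ Lars: 09:45–11:00, 11:30–11:45, 14:00–14:45, 15:15–15:30, 16:30–19:00.
Common window lengths: 75, 15, 45, 15, 150 min; longest is 150.

150 minutes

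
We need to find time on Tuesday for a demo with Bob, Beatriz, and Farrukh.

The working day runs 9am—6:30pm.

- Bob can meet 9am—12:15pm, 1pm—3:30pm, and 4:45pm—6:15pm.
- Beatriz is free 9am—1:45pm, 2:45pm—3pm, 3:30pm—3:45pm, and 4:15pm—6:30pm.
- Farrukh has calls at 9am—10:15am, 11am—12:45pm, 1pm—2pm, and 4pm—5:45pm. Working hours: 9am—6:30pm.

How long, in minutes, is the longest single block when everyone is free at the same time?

Farrukh free within 09:00–18:30: 10:15–11:00, 12:45–13:00, 14:00–16:00, 17:45–18:30.
Bob ∩ Beatriz: 09:00–12:15, 13:00–13:45, 14:45–15:00, 16:45–18:15.
Bob ∩ Beatriz ∩ Farrukh: 10:15–11:00, 14:45–15:00, 17:45–18:15.
Common window lengths: 45, 15, 30 min; longest is 45.

45 minutes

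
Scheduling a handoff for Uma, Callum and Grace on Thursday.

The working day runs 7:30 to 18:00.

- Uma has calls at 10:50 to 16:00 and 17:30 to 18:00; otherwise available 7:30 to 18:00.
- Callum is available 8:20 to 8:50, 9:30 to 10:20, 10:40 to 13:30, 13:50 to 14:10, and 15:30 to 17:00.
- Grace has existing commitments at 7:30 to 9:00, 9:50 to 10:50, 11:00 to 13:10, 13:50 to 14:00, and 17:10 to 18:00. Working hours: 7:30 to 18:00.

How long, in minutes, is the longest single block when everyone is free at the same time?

Uma free within 07:30–18:00: 07:30–10:50, 16:00–17:30.
Grace free within 07:30–18:00: 09:00–09:50, 10:50–11:00, 13:10–13:50, 14:00–17:10.
Uma ∩ Callum: 08:20–08:50, 09:30–10:20, 10:40–10:50, 16:00–17:00.
Uma ∩ Callum ∩ Grace: 09:30–09:50, 16:00–17:00.
Common window lengths: 20, 60 min; longest is 60.

60 minutes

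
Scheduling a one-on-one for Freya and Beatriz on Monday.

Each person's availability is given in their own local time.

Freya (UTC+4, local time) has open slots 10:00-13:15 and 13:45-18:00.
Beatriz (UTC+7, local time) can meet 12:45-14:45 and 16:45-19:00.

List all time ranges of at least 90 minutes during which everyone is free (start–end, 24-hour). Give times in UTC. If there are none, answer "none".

Freya → UTC: 06:00–09:15, 09:45–14:00.
Beatriz → UTC: 05:45–07:45, 09:45–12:00.
Freya ∩ Beatriz: 06:00–07:45, 09:45–12:00.
Windows ≥ 90 min: 06:00–07:45, 09:45–12:00.

06:00–07:45, 09:45–12:00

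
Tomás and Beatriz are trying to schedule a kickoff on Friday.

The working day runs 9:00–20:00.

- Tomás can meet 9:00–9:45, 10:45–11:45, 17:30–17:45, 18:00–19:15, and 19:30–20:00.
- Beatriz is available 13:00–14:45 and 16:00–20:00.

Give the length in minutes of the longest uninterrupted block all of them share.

75 minutes

Tomás ∩ Beatriz: 17:30–17:45, 18:00–19:15, 19:30–20:00.
Common window lengths: 15, 75, 30 min; longest is 75.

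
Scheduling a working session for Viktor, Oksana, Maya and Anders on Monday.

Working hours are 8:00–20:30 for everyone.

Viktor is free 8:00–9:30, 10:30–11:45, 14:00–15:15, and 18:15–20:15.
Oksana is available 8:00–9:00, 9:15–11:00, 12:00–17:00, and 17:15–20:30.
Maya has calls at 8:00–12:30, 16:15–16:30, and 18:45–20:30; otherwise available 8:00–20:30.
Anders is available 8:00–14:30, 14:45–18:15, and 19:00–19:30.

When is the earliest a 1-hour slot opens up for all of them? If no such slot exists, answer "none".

Maya free within 08:00–20:30: 12:30–16:15, 16:30–18:45.
Viktor ∩ Oksana: 08:00–09:00, 09:15–09:30, 10:30–11:00, 14:00–15:15, 18:15–20:15.
Viktor ∩ Oksana ∩ Maya: 14:00–15:15, 18:15–18:45.
Viktor ∩ Oksana ∩ Maya ∩ Anders: 14:00–14:30, 14:45–15:15.
Windows ≥ 60 min: (none).

none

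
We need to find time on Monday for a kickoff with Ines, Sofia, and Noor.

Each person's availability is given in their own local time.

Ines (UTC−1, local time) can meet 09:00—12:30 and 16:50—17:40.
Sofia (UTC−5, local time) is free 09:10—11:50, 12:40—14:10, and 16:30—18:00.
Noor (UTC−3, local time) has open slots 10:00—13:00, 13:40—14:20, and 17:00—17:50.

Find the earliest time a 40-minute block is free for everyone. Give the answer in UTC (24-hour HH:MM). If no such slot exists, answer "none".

Ines → UTC: 10:00–13:30, 17:50–18:40.
Sofia → UTC: 14:10–16:50, 17:40–19:10, 21:30–23:00.
Noor → UTC: 13:00–16:00, 16:40–17:20, 20:00–20:50.
Ines ∩ Sofia: 17:50–18:40.
Ines ∩ Sofia ∩ Noor: (none).
Windows ≥ 40 min: (none).

none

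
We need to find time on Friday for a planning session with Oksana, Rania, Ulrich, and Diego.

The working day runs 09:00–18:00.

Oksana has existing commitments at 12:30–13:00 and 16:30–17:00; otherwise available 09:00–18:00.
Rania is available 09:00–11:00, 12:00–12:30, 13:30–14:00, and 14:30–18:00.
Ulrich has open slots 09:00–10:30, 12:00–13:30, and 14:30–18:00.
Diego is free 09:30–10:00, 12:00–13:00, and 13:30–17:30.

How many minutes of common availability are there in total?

210 minutes

Oksana free within 09:00–18:00: 09:00–12:30, 13:00–16:30, 17:00–18:00.
Oksana ∩ Rania: 09:00–11:00, 12:00–12:30, 13:30–14:00, 14:30–16:30, 17:00–18:00.
Oksana ∩ Rania ∩ Ulrich: 09:00–10:30, 12:00–12:30, 14:30–16:30, 17:00–18:00.
Oksana ∩ Rania ∩ Ulrich ∩ Diego: 09:30–10:00, 12:00–12:30, 14:30–16:30, 17:00–17:30.
Total common minutes: 30 + 30 + 120 + 30 = 210.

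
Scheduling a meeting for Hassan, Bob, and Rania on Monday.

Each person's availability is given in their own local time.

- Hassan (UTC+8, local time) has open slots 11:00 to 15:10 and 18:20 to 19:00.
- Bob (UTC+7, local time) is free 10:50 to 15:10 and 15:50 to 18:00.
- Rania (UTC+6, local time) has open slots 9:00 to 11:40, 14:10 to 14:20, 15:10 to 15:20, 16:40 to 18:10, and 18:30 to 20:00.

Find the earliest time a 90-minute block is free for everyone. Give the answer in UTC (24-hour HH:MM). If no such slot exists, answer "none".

Hassan → UTC: 03:00–07:10, 10:20–11:00.
Bob → UTC: 03:50–08:10, 08:50–11:00.
Rania → UTC: 03:00–05:40, 08:10–08:20, 09:10–09:20, 10:40–12:10, 12:30–14:00.
Hassan ∩ Bob: 03:50–07:10, 10:20–11:00.
Hassan ∩ Bob ∩ Rania: 03:50–05:40, 10:40–11:00.
Windows ≥ 90 min: 03:50–05:40.
Earliest such window starts at 03:50.

03:50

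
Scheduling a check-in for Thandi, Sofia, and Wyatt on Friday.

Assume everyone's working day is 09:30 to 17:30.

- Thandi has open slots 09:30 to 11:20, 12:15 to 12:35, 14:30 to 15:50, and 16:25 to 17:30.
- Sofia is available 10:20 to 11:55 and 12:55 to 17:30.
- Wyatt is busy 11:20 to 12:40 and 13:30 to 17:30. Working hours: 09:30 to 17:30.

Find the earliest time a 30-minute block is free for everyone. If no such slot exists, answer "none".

10:20

Wyatt free within 09:30–17:30: 09:30–11:20, 12:40–13:30.
Thandi ∩ Sofia: 10:20–11:20, 14:30–15:50, 16:25–17:30.
Thandi ∩ Sofia ∩ Wyatt: 10:20–11:20.
Windows ≥ 30 min: 10:20–11:20.
Earliest such window starts at 10:20.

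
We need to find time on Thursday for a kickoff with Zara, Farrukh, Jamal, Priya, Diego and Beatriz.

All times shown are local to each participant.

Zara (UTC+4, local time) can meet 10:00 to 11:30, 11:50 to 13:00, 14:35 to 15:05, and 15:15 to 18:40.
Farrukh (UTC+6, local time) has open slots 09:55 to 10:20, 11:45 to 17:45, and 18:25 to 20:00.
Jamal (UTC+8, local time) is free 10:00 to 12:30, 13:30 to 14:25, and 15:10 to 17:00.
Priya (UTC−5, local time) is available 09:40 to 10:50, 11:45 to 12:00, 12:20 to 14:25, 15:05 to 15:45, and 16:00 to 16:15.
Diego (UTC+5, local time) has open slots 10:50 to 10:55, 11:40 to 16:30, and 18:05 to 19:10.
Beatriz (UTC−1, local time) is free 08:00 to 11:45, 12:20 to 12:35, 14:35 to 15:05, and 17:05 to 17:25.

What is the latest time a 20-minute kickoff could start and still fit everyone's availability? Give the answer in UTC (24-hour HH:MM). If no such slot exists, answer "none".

Zara → UTC: 06:00–07:30, 07:50–09:00, 10:35–11:05, 11:15–14:40.
Farrukh → UTC: 03:55–04:20, 05:45–11:45, 12:25–14:00.
Jamal → UTC: 02:00–04:30, 05:30–06:25, 07:10–09:00.
Priya → UTC: 14:40–15:50, 16:45–17:00, 17:20–19:25, 20:05–20:45, 21:00–21:15.
Diego → UTC: 05:50–05:55, 06:40–11:30, 13:05–14:10.
Beatriz → UTC: 09:00–12:45, 13:20–13:35, 15:35–16:05, 18:05–18:25.
Zara ∩ Farrukh: 06:00–07:30, 07:50–09:00, 10:35–11:05, 11:15–11:45, 12:25–14:00.
Zara ∩ Farrukh ∩ Jamal: 06:00–06:25, 07:10–07:30, 07:50–09:00.
Zara ∩ Farrukh ∩ Jamal ∩ Priya: (none).
Zara ∩ Farrukh ∩ Jamal ∩ Priya ∩ Diego: (none).
Zara ∩ Farrukh ∩ Jamal ∩ Priya ∩ Diego ∩ Beatriz: (none).
Windows ≥ 20 min: (none).

none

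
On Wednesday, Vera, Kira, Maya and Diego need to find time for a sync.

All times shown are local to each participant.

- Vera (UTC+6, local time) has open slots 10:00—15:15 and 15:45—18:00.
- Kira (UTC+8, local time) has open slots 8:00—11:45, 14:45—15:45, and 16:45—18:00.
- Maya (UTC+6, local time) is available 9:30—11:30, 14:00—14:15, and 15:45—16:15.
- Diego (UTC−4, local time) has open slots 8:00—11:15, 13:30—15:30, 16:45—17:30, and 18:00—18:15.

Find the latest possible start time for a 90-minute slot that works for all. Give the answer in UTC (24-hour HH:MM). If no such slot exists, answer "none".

none

Vera → UTC: 04:00–09:15, 09:45–12:00.
Kira → UTC: 00:00–03:45, 06:45–07:45, 08:45–10:00.
Maya → UTC: 03:30–05:30, 08:00–08:15, 09:45–10:15.
Diego → UTC: 12:00–15:15, 17:30–19:30, 20:45–21:30, 22:00–22:15.
Vera ∩ Kira: 06:45–07:45, 08:45–09:15, 09:45–10:00.
Vera ∩ Kira ∩ Maya: 09:45–10:00.
Vera ∩ Kira ∩ Maya ∩ Diego: (none).
Windows ≥ 90 min: (none).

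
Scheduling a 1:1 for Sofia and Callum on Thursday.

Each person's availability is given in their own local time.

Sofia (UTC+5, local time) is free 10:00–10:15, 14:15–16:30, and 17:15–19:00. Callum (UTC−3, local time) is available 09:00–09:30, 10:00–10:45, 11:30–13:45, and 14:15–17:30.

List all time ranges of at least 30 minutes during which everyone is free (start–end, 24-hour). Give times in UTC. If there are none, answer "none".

Sofia → UTC: 05:00–05:15, 09:15–11:30, 12:15–14:00.
Callum → UTC: 12:00–12:30, 13:00–13:45, 14:30–16:45, 17:15–20:30.
Sofia ∩ Callum: 12:15–12:30, 13:00–13:45.
Windows ≥ 30 min: 13:00–13:45.

13:00–13:45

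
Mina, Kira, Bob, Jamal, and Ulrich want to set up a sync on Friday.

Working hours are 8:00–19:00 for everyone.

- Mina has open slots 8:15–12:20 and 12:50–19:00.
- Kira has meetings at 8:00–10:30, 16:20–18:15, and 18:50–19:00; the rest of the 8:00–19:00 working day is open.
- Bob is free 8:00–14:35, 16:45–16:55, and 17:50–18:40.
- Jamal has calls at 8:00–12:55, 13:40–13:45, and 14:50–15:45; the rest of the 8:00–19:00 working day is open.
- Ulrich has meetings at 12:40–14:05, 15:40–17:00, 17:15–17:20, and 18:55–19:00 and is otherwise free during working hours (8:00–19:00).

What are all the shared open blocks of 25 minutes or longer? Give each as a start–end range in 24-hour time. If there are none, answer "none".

14:05–14:35, 18:15–18:40

Kira free within 08:00–19:00: 10:30–16:20, 18:15–18:50.
Jamal free within 08:00–19:00: 12:55–13:40, 13:45–14:50, 15:45–19:00.
Ulrich free within 08:00–19:00: 08:00–12:40, 14:05–15:40, 17:00–17:15, 17:20–18:55.
Mina ∩ Kira: 10:30–12:20, 12:50–16:20, 18:15–18:50.
Mina ∩ Kira ∩ Bob: 10:30–12:20, 12:50–14:35, 18:15–18:40.
Mina ∩ Kira ∩ Bob ∩ Jamal: 12:55–13:40, 13:45–14:35, 18:15–18:40.
Mina ∩ Kira ∩ Bob ∩ Jamal ∩ Ulrich: 14:05–14:35, 18:15–18:40.
Windows ≥ 25 min: 14:05–14:35, 18:15–18:40.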